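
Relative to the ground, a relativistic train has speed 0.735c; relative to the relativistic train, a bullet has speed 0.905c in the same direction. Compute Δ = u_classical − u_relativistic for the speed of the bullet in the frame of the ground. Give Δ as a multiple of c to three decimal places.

Galilean: u_cl = 0.905 + 0.735 = 1.6400.
Relativistic: u_rel = (0.905 + 0.735) / (1 + 0.905·0.735) = 1.6400/1.6652 = 0.9849.
Δ = 1.6400 − 0.9849 = 0.6551.
(The classical prediction exceeds c; the relativistic result does not.)

Δ = 0.655c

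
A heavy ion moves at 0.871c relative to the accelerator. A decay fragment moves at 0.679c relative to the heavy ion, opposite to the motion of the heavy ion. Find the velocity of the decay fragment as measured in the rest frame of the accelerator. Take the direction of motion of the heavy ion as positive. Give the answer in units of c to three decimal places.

+0.470c

With v = 0.871 and u' = -0.679 (in units of c),
u = (u' + v)/(1 + u'v/c²):
u = (-0.679 + 0.871) / (1 + (-0.679)·0.871) = 0.1920/0.4086 = 0.4699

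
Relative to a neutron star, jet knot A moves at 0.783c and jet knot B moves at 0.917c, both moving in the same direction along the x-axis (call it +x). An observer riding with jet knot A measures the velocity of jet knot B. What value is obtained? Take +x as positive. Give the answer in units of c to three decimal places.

+0.475c

β_A = 0.783, β_B = 0.917.
Transform to A's frame with the inverse velocity-addition law: u' = (u − v)/(1 − uv/c²), taking u = β_B and v = β_A.
u' = (0.917 − 0.783) / (1 − (0.783)(0.917)) = 0.1340/0.2820 = 0.4752.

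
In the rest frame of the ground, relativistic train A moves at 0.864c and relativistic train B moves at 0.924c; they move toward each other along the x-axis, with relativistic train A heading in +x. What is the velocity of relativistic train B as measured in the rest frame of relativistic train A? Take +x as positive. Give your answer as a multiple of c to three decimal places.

-0.994c

β_A = 0.864, β_B = -0.924.
Transform to A's frame with the inverse velocity-addition law: u' = (u − v)/(1 − uv/c²), taking u = β_B and v = β_A.
u' = (-0.924 − 0.864) / (1 − (0.864)(-0.924)) = -1.7880/1.7983 = -0.9943.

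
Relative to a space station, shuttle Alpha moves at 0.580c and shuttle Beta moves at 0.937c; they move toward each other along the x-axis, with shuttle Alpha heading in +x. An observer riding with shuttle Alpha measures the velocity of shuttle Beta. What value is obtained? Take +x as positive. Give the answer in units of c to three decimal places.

β_A = 0.580, β_B = -0.937.
Transform to A's frame with the inverse velocity-addition law: u' = (u − v)/(1 − uv/c²), taking u = β_B and v = β_A.
u' = (-0.937 − 0.580) / (1 − (0.580)(-0.937)) = -1.5170/1.5435 = -0.9829.

-0.983c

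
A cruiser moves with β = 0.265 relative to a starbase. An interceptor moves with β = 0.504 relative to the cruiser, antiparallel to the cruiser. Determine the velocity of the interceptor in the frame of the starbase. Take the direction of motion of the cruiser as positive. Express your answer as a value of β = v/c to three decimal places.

β = -0.276

With v = 0.265 and u' = -0.504 (in units of c),
u = (u' + v)/(1 + u'v/c²):
u = (-0.504 + 0.265) / (1 + (-0.504)·0.265) = -0.2390/0.8664 = -0.2758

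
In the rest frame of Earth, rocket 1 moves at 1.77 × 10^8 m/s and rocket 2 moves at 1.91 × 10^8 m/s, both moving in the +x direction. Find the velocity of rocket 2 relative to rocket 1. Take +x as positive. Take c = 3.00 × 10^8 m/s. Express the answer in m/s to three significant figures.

β_A = 0.590, β_B = 0.637 (dividing each by c = 3.00 × 10^8 m/s).
Transform to A's frame with the inverse velocity-addition law: u' = (u − v)/(1 − uv/c²), taking u = β_B and v = β_A.
u' = (0.637 − 0.590) / (1 − (0.590)(0.637)) = 0.0467/0.6244 = 0.0747.
u' = 0.0747 × 3.00 × 10^8 m/s.

+2.24 × 10^7 m/s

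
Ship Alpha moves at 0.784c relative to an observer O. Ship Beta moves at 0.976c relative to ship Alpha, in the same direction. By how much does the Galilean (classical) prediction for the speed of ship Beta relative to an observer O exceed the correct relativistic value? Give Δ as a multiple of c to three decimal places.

Δ = 0.763c

Galilean: u_cl = 0.976 + 0.784 = 1.7600.
Relativistic: u_rel = (0.976 + 0.784) / (1 + 0.976·0.784) = 1.7600/1.7652 = 0.9971.
Δ = 1.7600 − 0.9971 = 0.7629.
(The classical prediction exceeds c; the relativistic result does not.)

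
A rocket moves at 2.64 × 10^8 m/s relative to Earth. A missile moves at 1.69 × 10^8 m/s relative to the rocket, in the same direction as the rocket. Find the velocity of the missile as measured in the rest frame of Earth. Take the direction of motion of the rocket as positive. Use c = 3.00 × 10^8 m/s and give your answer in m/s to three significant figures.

2.89 × 10^8 m/s

In units of c (dividing by 3.00 × 10^8 m/s): v = 0.880, u' = 0.563.
u = (u' + v)/(1 + u'v/c²):
u = (0.563 + 0.880) / (1 + 0.563·0.880) = 1.4433/1.4957 = 0.9650
Converting back: u = 0.9650 × 3.00 × 10^8 m/s.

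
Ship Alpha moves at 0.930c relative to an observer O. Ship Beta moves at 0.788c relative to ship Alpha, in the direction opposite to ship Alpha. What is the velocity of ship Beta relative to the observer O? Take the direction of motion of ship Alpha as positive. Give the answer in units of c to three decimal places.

+0.532c

With v = 0.930 and u' = -0.788 (in units of c),
u = (u' + v)/(1 + u'v/c²):
u = (-0.788 + 0.930) / (1 + (-0.788)·0.930) = 0.1420/0.2672 = 0.5315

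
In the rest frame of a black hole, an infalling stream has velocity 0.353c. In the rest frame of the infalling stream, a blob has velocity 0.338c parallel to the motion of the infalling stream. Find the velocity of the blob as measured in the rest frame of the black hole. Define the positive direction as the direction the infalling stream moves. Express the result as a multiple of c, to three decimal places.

With v = 0.353 and u' = 0.338 (in units of c),
u = (u' + v)/(1 + u'v/c²):
u = (0.338 + 0.353) / (1 + 0.338·0.353) = 0.6910/1.1193 = 0.6173

0.617c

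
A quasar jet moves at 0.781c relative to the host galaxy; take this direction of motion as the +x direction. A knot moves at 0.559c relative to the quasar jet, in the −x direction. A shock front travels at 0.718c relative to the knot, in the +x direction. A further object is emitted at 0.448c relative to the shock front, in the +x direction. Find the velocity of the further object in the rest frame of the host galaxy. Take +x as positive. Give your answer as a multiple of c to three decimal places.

Apply u = (u' + v)/(1 + u'v/c²) successively, working outward toward the host galaxy.
Start: velocity of the quasar jet relative to the host galaxy = 0.7810c.
Compose with the knot (u' = -0.559 in the quasar jet frame): u_1 = (-0.559 + 0.781) / (1 + (-0.559)·0.781) = 0.2220/0.5634 = 0.3940.
Compose with the shock front (u' = 0.718 in the knot frame): u_2 = (0.718 + 0.394) / (1 + 0.718·0.394) = 1.1120/1.2829 = 0.8668.
Compose with the further object (u' = 0.448 in the shock front frame): u_3 = (0.448 + 0.867) / (1 + 0.448·0.867) = 1.3148/1.3883 = 0.9470.

+0.947c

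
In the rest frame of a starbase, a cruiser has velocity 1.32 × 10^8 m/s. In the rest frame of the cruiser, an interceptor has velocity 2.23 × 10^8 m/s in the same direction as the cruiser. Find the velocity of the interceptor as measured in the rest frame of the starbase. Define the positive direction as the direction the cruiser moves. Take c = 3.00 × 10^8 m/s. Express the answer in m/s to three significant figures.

In units of c (dividing by 3.00 × 10^8 m/s): v = 0.440, u' = 0.743.
u = (u' + v)/(1 + u'v/c²):
u = (0.743 + 0.440) / (1 + 0.743·0.440) = 1.1833/1.3271 = 0.8917
Converting back: u = 0.8917 × 3.00 × 10^8 m/s.

2.68 × 10^8 m/s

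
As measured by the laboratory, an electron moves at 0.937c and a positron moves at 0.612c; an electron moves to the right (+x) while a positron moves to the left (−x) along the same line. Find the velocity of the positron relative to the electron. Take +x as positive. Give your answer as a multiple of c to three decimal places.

β_A = 0.937, β_B = -0.612.
Transform to A's frame with the inverse velocity-addition law: u' = (u − v)/(1 − uv/c²), taking u = β_B and v = β_A.
u' = (-0.612 − 0.937) / (1 − (0.937)(-0.612)) = -1.5490/1.5734 = -0.9845.

-0.984c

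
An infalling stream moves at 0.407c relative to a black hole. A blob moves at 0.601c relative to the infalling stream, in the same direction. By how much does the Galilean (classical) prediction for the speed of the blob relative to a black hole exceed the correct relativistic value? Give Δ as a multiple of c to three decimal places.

Δ = 0.198c

Galilean: u_cl = 0.601 + 0.407 = 1.0080.
Relativistic: u_rel = (0.601 + 0.407) / (1 + 0.601·0.407) = 1.0080/1.2446 = 0.8099.
Δ = 1.0080 − 0.8099 = 0.1981.
(The classical prediction exceeds c; the relativistic result does not.)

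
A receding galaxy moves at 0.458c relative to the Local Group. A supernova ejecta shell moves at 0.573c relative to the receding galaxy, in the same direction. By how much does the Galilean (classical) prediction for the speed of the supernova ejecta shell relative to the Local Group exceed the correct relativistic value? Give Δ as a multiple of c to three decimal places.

Galilean: u_cl = 0.573 + 0.458 = 1.0310.
Relativistic: u_rel = (0.573 + 0.458) / (1 + 0.573·0.458) = 1.0310/1.2624 = 0.8167.
Δ = 1.0310 − 0.8167 = 0.2143.
(The classical prediction exceeds c; the relativistic result does not.)

Δ = 0.214c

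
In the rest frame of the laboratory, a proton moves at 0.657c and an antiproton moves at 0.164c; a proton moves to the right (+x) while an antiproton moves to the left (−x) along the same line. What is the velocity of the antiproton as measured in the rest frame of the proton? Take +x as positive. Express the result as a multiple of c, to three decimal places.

-0.741c

β_A = 0.657, β_B = -0.164.
Transform to A's frame with the inverse velocity-addition law: u' = (u − v)/(1 − uv/c²), taking u = β_B and v = β_A.
u' = (-0.164 − 0.657) / (1 − (0.657)(-0.164)) = -0.8210/1.1077 = -0.7411.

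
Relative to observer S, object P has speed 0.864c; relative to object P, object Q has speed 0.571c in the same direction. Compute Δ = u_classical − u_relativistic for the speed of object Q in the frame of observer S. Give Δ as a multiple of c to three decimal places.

Galilean: u_cl = 0.571 + 0.864 = 1.4350.
Relativistic: u_rel = (0.571 + 0.864) / (1 + 0.571·0.864) = 1.4350/1.4933 = 0.9609.
Δ = 1.4350 − 0.9609 = 0.4741.
(The classical prediction exceeds c; the relativistic result does not.)

Δ = 0.474c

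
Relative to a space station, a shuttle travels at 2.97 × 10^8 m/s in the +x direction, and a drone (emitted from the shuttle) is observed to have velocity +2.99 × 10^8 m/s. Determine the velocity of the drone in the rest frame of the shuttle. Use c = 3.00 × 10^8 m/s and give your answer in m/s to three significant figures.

+1.50 × 10^8 m/s

v = 0.990c, u = 0.997c.
Invert the composition law: u' = (u − v)/(1 − uv/c²).
u' = (0.997 − 0.990) / (1 − (0.997)(0.990)) = 0.0067/0.0133 = 0.5013.
u' = 0.5013 × 3.00 × 10^8 m/s.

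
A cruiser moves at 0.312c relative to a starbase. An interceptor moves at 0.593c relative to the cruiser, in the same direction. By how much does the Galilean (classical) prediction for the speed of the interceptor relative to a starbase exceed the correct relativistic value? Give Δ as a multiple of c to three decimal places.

Δ = 0.141c

Galilean: u_cl = 0.593 + 0.312 = 0.9050.
Relativistic: u_rel = (0.593 + 0.312) / (1 + 0.593·0.312) = 0.9050/1.1850 = 0.7637.
Δ = 0.9050 − 0.7637 = 0.1413.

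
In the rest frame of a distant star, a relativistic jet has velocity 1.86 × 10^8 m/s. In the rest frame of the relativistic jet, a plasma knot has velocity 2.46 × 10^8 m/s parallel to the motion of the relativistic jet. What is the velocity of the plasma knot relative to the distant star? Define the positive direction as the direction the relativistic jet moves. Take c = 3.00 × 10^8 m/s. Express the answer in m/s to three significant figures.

In units of c (dividing by 3.00 × 10^8 m/s): v = 0.620, u' = 0.820.
u = (u' + v)/(1 + u'v/c²):
u = (0.820 + 0.620) / (1 + 0.820·0.620) = 1.4400/1.5084 = 0.9547
Converting back: u = 0.9547 × 3.00 × 10^8 m/s.

2.86 × 10^8 m/s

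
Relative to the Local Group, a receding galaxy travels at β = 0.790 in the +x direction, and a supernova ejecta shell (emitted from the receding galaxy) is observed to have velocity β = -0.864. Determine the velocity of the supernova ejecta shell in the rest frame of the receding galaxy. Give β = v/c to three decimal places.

Invert the composition law: u' = (u − v)/(1 − uv/c²).
u' = (-0.864 − 0.790) / (1 − (-0.864)(0.790)) = -1.6540/1.6826 = -0.9830.

β = -0.983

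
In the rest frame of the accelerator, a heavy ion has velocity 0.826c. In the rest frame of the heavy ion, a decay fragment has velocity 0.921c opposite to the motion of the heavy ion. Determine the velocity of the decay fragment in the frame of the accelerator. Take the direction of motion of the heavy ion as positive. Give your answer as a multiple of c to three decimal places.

-0.397c

With v = 0.826 and u' = -0.921 (in units of c),
u = (u' + v)/(1 + u'v/c²):
u = (-0.921 + 0.826) / (1 + (-0.921)·0.826) = -0.0950/0.2393 = -0.3971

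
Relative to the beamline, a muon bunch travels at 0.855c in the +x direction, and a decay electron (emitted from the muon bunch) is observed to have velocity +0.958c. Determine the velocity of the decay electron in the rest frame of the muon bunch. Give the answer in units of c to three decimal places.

Invert the composition law: u' = (u − v)/(1 − uv/c²).
u' = (0.958 − 0.855) / (1 − (0.958)(0.855)) = 0.1030/0.1809 = 0.5693.

+0.569c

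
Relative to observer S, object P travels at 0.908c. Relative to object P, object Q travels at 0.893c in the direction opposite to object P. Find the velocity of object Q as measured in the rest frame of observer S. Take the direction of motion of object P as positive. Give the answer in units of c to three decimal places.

With v = 0.908 and u' = -0.893 (in units of c),
u = (u' + v)/(1 + u'v/c²):
u = (-0.893 + 0.908) / (1 + (-0.893)·0.908) = 0.0150/0.1892 = 0.0793

+0.079c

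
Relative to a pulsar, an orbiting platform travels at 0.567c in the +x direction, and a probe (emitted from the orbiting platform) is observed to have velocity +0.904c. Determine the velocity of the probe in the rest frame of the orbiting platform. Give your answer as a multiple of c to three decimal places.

Invert the composition law: u' = (u − v)/(1 − uv/c²).
u' = (0.904 − 0.567) / (1 − (0.904)(0.567)) = 0.3370/0.4874 = 0.6914.

+0.691c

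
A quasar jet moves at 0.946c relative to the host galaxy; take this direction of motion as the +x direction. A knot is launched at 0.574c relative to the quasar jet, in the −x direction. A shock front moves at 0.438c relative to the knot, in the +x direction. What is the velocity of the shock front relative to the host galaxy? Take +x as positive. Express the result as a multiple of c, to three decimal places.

+0.923c

Apply u = (u' + v)/(1 + u'v/c²) successively, working outward toward the host galaxy.
Start: velocity of the quasar jet relative to the host galaxy = 0.9460c.
Compose with the knot (u' = -0.574 in the quasar jet frame): u_1 = (-0.574 + 0.946) / (1 + (-0.574)·0.946) = 0.3720/0.4570 = 0.8140.
Compose with the shock front (u' = 0.438 in the knot frame): u_2 = (0.438 + 0.814) / (1 + 0.438·0.814) = 1.2520/1.3565 = 0.9229.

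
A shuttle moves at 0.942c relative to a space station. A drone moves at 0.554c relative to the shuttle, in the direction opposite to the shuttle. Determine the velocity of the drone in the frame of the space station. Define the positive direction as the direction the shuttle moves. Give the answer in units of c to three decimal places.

With v = 0.942 and u' = -0.554 (in units of c),
u = (u' + v)/(1 + u'v/c²):
u = (-0.554 + 0.942) / (1 + (-0.554)·0.942) = 0.3880/0.4781 = 0.8115
(Galilean addition would give +0.388c.)

+0.811c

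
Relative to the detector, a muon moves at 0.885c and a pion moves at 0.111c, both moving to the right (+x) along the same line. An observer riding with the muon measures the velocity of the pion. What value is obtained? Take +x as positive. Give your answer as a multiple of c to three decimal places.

β_A = 0.885, β_B = 0.111.
Transform to A's frame with the inverse velocity-addition law: u' = (u − v)/(1 − uv/c²), taking u = β_B and v = β_A.
u' = (0.111 − 0.885) / (1 − (0.885)(0.111)) = -0.7740/0.9018 = -0.8583.

-0.858c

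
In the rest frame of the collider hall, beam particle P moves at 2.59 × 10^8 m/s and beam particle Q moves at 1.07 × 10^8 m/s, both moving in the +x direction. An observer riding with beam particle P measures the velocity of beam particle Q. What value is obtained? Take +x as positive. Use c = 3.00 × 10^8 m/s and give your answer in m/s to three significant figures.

β_A = 0.863, β_B = 0.357 (dividing each by c = 3.00 × 10^8 m/s).
Transform to A's frame with the inverse velocity-addition law: u' = (u − v)/(1 − uv/c²), taking u = β_B and v = β_A.
u' = (0.357 − 0.863) / (1 − (0.863)(0.357)) = -0.5067/0.6921 = -0.7321.
u' = -0.7321 × 3.00 × 10^8 m/s.

-2.20 × 10^8 m/s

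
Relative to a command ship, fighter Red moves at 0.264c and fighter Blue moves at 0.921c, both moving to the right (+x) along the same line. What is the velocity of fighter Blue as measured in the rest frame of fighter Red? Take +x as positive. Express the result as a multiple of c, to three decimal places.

+0.868c

β_A = 0.264, β_B = 0.921.
Transform to A's frame with the inverse velocity-addition law: u' = (u − v)/(1 − uv/c²), taking u = β_B and v = β_A.
u' = (0.921 − 0.264) / (1 − (0.264)(0.921)) = 0.6570/0.7569 = 0.8681.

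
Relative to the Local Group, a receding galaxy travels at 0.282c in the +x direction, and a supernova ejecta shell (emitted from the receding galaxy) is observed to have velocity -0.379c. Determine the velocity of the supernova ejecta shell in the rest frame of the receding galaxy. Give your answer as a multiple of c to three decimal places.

Invert the composition law: u' = (u − v)/(1 − uv/c²).
u' = (-0.379 − 0.282) / (1 − (-0.379)(0.282)) = -0.6610/1.1069 = -0.5972.

-0.597c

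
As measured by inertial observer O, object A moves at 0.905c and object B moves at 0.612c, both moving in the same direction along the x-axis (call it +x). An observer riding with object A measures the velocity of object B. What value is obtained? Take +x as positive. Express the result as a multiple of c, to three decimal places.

β_A = 0.905, β_B = 0.612.
Transform to A's frame with the inverse velocity-addition law: u' = (u − v)/(1 − uv/c²), taking u = β_B and v = β_A.
u' = (0.612 − 0.905) / (1 − (0.905)(0.612)) = -0.2930/0.4461 = -0.6567.

-0.657c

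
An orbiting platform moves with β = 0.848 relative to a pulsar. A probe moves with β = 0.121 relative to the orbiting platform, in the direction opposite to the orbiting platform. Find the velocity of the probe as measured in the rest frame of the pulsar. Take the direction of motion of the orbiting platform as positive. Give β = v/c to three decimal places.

β = +0.810

With v = 0.848 and u' = -0.121 (in units of c),
u = (u' + v)/(1 + u'v/c²):
u = (-0.121 + 0.848) / (1 + (-0.121)·0.848) = 0.7270/0.8974 = 0.8101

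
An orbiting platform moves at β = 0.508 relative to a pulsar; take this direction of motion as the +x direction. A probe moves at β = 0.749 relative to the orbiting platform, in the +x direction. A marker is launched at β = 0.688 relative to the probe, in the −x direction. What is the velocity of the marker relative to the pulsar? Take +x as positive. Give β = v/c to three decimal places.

Apply u = (u' + v)/(1 + u'v/c²) successively, working outward toward the pulsar.
Start: velocity of the orbiting platform relative to the pulsar = 0.5080c.
Compose with the probe (u' = 0.749 in the orbiting platform frame): u_1 = (0.749 + 0.508) / (1 + 0.749·0.508) = 1.2570/1.3805 = 0.9105.
Compose with the marker (u' = -0.688 in the probe frame): u_2 = (-0.688 + 0.911) / (1 + (-0.688)·0.911) = 0.2225/0.3735 = 0.5958.

β = +0.596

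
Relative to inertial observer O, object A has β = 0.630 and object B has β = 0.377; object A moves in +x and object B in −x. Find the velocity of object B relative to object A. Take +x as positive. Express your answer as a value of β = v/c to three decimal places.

β_A = 0.630, β_B = -0.377.
Transform to A's frame with the inverse velocity-addition law: u' = (u − v)/(1 − uv/c²), taking u = β_B and v = β_A.
u' = (-0.377 − 0.630) / (1 − (0.630)(-0.377)) = -1.0070/1.2375 = -0.8137.

β = -0.814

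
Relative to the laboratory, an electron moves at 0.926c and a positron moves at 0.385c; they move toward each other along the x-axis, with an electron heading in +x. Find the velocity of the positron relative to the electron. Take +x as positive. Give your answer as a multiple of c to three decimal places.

β_A = 0.926, β_B = -0.385.
Transform to A's frame with the inverse velocity-addition law: u' = (u − v)/(1 − uv/c²), taking u = β_B and v = β_A.
u' = (-0.385 − 0.926) / (1 − (0.926)(-0.385)) = -1.3110/1.3565 = -0.9665.

-0.966c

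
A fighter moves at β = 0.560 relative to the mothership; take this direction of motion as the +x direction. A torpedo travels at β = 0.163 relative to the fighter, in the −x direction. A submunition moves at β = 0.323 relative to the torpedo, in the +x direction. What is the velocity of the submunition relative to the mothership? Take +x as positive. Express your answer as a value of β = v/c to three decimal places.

Apply u = (u' + v)/(1 + u'v/c²) successively, working outward toward the mothership.
Start: velocity of the fighter relative to the mothership = 0.5600c.
Compose with the torpedo (u' = -0.163 in the fighter frame): u_1 = (-0.163 + 0.560) / (1 + (-0.163)·0.560) = 0.3970/0.9087 = 0.4369.
Compose with the submunition (u' = 0.323 in the torpedo frame): u_2 = (0.323 + 0.437) / (1 + 0.323·0.437) = 0.7599/1.1411 = 0.6659.

β = +0.666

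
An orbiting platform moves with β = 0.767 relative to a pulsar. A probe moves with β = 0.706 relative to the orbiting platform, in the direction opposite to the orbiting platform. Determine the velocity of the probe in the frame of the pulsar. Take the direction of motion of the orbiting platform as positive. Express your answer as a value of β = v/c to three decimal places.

β = +0.133

With v = 0.767 and u' = -0.706 (in units of c),
u = (u' + v)/(1 + u'v/c²):
u = (-0.706 + 0.767) / (1 + (-0.706)·0.767) = 0.0610/0.4585 = 0.1330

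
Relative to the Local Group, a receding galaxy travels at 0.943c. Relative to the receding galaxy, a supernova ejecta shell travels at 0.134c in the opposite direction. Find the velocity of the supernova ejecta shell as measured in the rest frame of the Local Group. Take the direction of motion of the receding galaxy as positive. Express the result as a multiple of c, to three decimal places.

+0.926c

With v = 0.943 and u' = -0.134 (in units of c),
u = (u' + v)/(1 + u'v/c²):
u = (-0.134 + 0.943) / (1 + (-0.134)·0.943) = 0.8090/0.8736 = 0.9260
(Galilean addition would give +0.809c.)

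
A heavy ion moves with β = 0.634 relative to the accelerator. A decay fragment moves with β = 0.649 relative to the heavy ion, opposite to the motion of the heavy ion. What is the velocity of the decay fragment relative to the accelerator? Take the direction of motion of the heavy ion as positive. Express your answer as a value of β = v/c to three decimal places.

β = -0.025

With v = 0.634 and u' = -0.649 (in units of c),
u = (u' + v)/(1 + u'v/c²):
u = (-0.649 + 0.634) / (1 + (-0.649)·0.634) = -0.0150/0.5885 = -0.0255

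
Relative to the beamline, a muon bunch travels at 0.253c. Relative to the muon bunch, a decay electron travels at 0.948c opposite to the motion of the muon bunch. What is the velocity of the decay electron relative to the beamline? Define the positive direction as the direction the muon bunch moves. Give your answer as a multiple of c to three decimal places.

-0.914c

With v = 0.253 and u' = -0.948 (in units of c),
u = (u' + v)/(1 + u'v/c²):
u = (-0.948 + 0.253) / (1 + (-0.948)·0.253) = -0.6950/0.7602 = -0.9143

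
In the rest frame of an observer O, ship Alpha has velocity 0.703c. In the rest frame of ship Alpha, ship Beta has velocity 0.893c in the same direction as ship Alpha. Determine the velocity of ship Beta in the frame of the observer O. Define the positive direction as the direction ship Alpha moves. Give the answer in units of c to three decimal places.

0.980c

With v = 0.703 and u' = 0.893 (in units of c),
u = (u' + v)/(1 + u'v/c²):
u = (0.893 + 0.703) / (1 + 0.893·0.703) = 1.5960/1.6278 = 0.9805
(Galilean addition would give +1.596c, exceeding c.)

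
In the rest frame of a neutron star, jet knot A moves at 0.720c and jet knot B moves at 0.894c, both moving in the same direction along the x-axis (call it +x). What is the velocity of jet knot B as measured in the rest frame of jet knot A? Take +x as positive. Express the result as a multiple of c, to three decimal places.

β_A = 0.720, β_B = 0.894.
Transform to A's frame with the inverse velocity-addition law: u' = (u − v)/(1 − uv/c²), taking u = β_B and v = β_A.
u' = (0.894 − 0.720) / (1 − (0.720)(0.894)) = 0.1740/0.3563 = 0.4883.

+0.488c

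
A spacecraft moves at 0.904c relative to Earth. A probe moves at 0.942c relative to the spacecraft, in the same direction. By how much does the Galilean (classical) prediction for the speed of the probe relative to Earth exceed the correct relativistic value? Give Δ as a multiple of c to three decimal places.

Δ = 0.849c

Galilean: u_cl = 0.942 + 0.904 = 1.8460.
Relativistic: u_rel = (0.942 + 0.904) / (1 + 0.942·0.904) = 1.8460/1.8516 = 0.9970.
Δ = 1.8460 − 0.9970 = 0.8490.
(The classical prediction exceeds c; the relativistic result does not.)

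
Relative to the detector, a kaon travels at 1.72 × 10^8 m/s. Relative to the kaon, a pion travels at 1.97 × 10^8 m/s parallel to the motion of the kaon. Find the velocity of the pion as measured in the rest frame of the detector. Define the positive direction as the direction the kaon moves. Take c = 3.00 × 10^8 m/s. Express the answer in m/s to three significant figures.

In units of c (dividing by 3.00 × 10^8 m/s): v = 0.573, u' = 0.657.
u = (u' + v)/(1 + u'v/c²):
u = (0.657 + 0.573) / (1 + 0.657·0.573) = 1.2300/1.3765 = 0.8936
(Galilean addition would give +1.230c, exceeding c.)
Converting back: u = 0.8936 × 3.00 × 10^8 m/s.

2.68 × 10^8 m/s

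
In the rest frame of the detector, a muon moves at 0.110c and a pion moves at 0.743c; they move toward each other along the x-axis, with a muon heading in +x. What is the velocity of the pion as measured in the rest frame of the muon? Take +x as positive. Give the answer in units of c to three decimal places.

β_A = 0.110, β_B = -0.743.
Transform to A's frame with the inverse velocity-addition law: u' = (u − v)/(1 − uv/c²), taking u = β_B and v = β_A.
u' = (-0.743 − 0.110) / (1 − (0.110)(-0.743)) = -0.8530/1.0817 = -0.7886.

-0.789c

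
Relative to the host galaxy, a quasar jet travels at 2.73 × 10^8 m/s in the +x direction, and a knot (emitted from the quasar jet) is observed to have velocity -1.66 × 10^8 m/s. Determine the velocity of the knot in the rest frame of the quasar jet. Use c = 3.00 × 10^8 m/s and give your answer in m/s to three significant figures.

v = 0.910c, u = -0.553c.
Invert the composition law: u' = (u − v)/(1 − uv/c²).
u' = (-0.553 − 0.910) / (1 − (-0.553)(0.910)) = -1.4633/1.5035 = -0.9733.
u' = -0.9733 × 3.00 × 10^8 m/s.

-2.92 × 10^8 m/s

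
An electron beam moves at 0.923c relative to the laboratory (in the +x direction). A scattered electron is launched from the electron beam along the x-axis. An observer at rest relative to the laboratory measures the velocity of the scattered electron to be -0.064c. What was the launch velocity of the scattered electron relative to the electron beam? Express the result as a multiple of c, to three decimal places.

-0.932c

Invert the composition law: u' = (u − v)/(1 − uv/c²).
u' = (-0.064 − 0.923) / (1 − (-0.064)(0.923)) = -0.9870/1.0591 = -0.9319.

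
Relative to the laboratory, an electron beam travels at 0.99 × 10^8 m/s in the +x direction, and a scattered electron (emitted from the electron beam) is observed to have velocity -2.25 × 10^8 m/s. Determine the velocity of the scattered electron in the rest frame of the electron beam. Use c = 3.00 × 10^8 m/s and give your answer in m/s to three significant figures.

-2.60 × 10^8 m/s

v = 0.330c, u = -0.750c.
Invert the composition law: u' = (u − v)/(1 − uv/c²).
u' = (-0.750 − 0.330) / (1 − (-0.750)(0.330)) = -1.0800/1.2475 = -0.8657.
u' = -0.8657 × 3.00 × 10^8 m/s.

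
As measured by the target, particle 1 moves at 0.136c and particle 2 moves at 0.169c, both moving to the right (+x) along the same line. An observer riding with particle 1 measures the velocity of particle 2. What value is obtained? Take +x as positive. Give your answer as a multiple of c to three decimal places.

+0.034c

β_A = 0.136, β_B = 0.169.
Transform to A's frame with the inverse velocity-addition law: u' = (u − v)/(1 − uv/c²), taking u = β_B and v = β_A.
u' = (0.169 − 0.136) / (1 − (0.136)(0.169)) = 0.0330/0.9770 = 0.0338.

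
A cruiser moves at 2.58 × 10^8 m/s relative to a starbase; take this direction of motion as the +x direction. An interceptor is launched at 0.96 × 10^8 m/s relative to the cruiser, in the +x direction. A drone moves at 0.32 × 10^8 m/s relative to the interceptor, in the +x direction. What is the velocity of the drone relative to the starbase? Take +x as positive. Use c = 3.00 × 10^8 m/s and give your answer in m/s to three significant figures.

Apply u = (u' + v)/(1 + u'v/c²) successively, working outward toward the starbase.
(Dividing each given speed by c = 3.00 × 10^8 m/s to work in units of c.)
Start: velocity of the cruiser relative to the starbase = 0.8600c.
Compose with the interceptor (u' = 0.320 in the cruiser frame): u_1 = (0.320 + 0.860) / (1 + 0.320·0.860) = 1.1800/1.2752 = 0.9253.
Compose with the drone (u' = 0.107 in the interceptor frame): u_2 = (0.107 + 0.925) / (1 + 0.107·0.925) = 1.0320/1.0987 = 0.9393.
So u = 0.9393 × 3.00 × 10^8 m/s.

2.82 × 10^8 m/s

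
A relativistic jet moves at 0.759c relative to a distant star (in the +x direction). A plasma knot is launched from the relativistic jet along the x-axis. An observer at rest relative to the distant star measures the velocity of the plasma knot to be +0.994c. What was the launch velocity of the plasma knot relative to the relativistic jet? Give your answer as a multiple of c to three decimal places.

+0.957c

Invert the composition law: u' = (u − v)/(1 − uv/c²).
u' = (0.994 − 0.759) / (1 − (0.994)(0.759)) = 0.2350/0.2456 = 0.9570.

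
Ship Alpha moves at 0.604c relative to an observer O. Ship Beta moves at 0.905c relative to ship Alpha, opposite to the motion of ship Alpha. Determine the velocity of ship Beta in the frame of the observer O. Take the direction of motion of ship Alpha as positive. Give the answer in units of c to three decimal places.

With v = 0.604 and u' = -0.905 (in units of c),
u = (u' + v)/(1 + u'v/c²):
u = (-0.905 + 0.604) / (1 + (-0.905)·0.604) = -0.3010/0.4534 = -0.6639

-0.664c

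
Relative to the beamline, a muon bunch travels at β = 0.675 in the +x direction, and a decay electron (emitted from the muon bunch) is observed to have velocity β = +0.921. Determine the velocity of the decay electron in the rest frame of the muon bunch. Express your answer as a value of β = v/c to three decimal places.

Invert the composition law: u' = (u − v)/(1 − uv/c²).
u' = (0.921 − 0.675) / (1 − (0.921)(0.675)) = 0.2460/0.3783 = 0.6502.

β = +0.650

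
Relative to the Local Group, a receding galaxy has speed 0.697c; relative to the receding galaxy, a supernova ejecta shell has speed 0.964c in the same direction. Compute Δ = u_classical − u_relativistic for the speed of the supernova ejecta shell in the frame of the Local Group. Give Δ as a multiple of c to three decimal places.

Galilean: u_cl = 0.964 + 0.697 = 1.6610.
Relativistic: u_rel = (0.964 + 0.697) / (1 + 0.964·0.697) = 1.6610/1.6719 = 0.9935.
Δ = 1.6610 − 0.9935 = 0.6675.
(The classical prediction exceeds c; the relativistic result does not.)

Δ = 0.668c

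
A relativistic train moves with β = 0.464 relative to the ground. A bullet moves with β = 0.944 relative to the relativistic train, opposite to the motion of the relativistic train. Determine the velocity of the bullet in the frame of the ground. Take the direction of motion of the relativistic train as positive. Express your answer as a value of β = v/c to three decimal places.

With v = 0.464 and u' = -0.944 (in units of c),
u = (u' + v)/(1 + u'v/c²):
u = (-0.944 + 0.464) / (1 + (-0.944)·0.464) = -0.4800/0.5620 = -0.8541
(Galilean addition would give -0.480c.)

β = -0.854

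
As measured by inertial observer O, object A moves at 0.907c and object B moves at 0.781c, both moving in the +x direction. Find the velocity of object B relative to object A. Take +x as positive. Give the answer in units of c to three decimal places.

β_A = 0.907, β_B = 0.781.
Transform to A's frame with the inverse velocity-addition law: u' = (u − v)/(1 − uv/c²), taking u = β_B and v = β_A.
u' = (0.781 − 0.907) / (1 − (0.907)(0.781)) = -0.1260/0.2916 = -0.4320.

-0.432c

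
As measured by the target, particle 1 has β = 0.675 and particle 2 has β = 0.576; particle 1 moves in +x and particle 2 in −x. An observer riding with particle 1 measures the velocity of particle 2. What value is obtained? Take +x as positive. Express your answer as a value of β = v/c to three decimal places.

β_A = 0.675, β_B = -0.576.
Transform to A's frame with the inverse velocity-addition law: u' = (u − v)/(1 − uv/c²), taking u = β_B and v = β_A.
u' = (-0.576 − 0.675) / (1 − (0.675)(-0.576)) = -1.2510/1.3888 = -0.9008.

β = -0.901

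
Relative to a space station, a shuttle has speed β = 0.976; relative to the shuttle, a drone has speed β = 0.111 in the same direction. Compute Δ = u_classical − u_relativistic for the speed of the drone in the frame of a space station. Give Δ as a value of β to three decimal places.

Δ = 0.106

Galilean: u_cl = 0.111 + 0.976 = 1.0870.
Relativistic: u_rel = (0.111 + 0.976) / (1 + 0.111·0.976) = 1.0870/1.1083 = 0.9807.
Δ = 1.0870 − 0.9807 = 0.1063.
(The classical prediction exceeds c; the relativistic result does not.)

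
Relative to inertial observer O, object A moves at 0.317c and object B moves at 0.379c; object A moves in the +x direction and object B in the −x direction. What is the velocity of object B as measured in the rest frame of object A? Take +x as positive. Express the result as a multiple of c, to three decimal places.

β_A = 0.317, β_B = -0.379.
Transform to A's frame with the inverse velocity-addition law: u' = (u − v)/(1 − uv/c²), taking u = β_B and v = β_A.
u' = (-0.379 − 0.317) / (1 − (0.317)(-0.379)) = -0.6960/1.1201 = -0.6213.

-0.621c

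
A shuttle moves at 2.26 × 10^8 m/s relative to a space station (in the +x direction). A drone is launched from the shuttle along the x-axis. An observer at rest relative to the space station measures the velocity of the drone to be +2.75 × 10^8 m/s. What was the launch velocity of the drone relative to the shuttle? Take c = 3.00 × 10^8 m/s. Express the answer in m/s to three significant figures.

+1.58 × 10^8 m/s

v = 0.753c, u = 0.917c.
Invert the composition law: u' = (u − v)/(1 − uv/c²).
u' = (0.917 − 0.753) / (1 − (0.917)(0.753)) = 0.1633/0.3094 = 0.5278.
u' = 0.5278 × 3.00 × 10^8 m/s.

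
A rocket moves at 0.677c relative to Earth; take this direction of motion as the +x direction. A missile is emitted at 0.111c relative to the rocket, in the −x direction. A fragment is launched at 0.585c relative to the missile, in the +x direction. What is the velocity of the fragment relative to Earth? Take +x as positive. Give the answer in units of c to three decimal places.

+0.881c

Apply u = (u' + v)/(1 + u'v/c²) successively, working outward toward Earth.
Start: velocity of the rocket relative to Earth = 0.6770c.
Compose with the missile (u' = -0.111 in the rocket frame): u_1 = (-0.111 + 0.677) / (1 + (-0.111)·0.677) = 0.5660/0.9249 = 0.6120.
Compose with the fragment (u' = 0.585 in the missile frame): u_2 = (0.585 + 0.612) / (1 + 0.585·0.612) = 1.1970/1.3580 = 0.8814.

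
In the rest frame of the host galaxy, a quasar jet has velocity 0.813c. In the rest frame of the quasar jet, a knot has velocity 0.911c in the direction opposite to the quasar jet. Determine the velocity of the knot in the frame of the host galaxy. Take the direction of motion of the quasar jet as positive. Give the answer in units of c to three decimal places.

With v = 0.813 and u' = -0.911 (in units of c),
u = (u' + v)/(1 + u'v/c²):
u = (-0.911 + 0.813) / (1 + (-0.911)·0.813) = -0.0980/0.2594 = -0.3779

-0.378c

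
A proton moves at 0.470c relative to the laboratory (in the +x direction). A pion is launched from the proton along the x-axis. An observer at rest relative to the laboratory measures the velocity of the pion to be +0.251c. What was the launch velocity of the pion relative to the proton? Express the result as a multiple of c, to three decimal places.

-0.248c

Invert the composition law: u' = (u − v)/(1 − uv/c²).
u' = (0.251 − 0.470) / (1 − (0.251)(0.470)) = -0.2190/0.8820 = -0.2483.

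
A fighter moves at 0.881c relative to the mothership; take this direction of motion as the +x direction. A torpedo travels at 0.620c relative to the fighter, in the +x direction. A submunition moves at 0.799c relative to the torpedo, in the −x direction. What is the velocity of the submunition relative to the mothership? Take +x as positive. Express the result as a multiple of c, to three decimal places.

+0.766c

Apply u = (u' + v)/(1 + u'v/c²) successively, working outward toward the mothership.
Start: velocity of the fighter relative to the mothership = 0.8810c.
Compose with the torpedo (u' = 0.620 in the fighter frame): u_1 = (0.620 + 0.881) / (1 + 0.620·0.881) = 1.5010/1.5462 = 0.9708.
Compose with the submunition (u' = -0.799 in the torpedo frame): u_2 = (-0.799 + 0.971) / (1 + (-0.799)·0.971) = 0.1718/0.2244 = 0.7655.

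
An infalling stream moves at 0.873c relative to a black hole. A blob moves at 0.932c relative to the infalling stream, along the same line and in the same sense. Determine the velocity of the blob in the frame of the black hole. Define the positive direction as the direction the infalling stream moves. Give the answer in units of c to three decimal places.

0.995c

With v = 0.873 and u' = 0.932 (in units of c),
u = (u' + v)/(1 + u'v/c²):
u = (0.932 + 0.873) / (1 + 0.932·0.873) = 1.8050/1.8136 = 0.9952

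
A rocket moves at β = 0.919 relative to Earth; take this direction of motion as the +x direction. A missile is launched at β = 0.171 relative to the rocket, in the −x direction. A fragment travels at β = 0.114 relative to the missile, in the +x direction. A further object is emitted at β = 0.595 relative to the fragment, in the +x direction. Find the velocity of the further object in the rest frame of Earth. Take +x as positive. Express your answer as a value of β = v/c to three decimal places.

Apply u = (u' + v)/(1 + u'v/c²) successively, working outward toward Earth.
Start: velocity of the rocket relative to Earth = 0.9190c.
Compose with the missile (u' = -0.171 in the rocket frame): u_1 = (-0.171 + 0.919) / (1 + (-0.171)·0.919) = 0.7480/0.8429 = 0.8875.
Compose with the fragment (u' = 0.114 in the missile frame): u_2 = (0.114 + 0.887) / (1 + 0.114·0.887) = 1.0015/1.1012 = 0.9095.
Compose with the further object (u' = 0.595 in the fragment frame): u_3 = (0.595 + 0.909) / (1 + 0.595·0.909) = 1.5045/1.5411 = 0.9762.

β = +0.976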